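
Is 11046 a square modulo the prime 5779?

yes

Reduce the numerator: 11046 ≡ 5267 (mod 5779), so (11046/5779) = (5267/5779).
Both 5267 ≡ 3 and 5779 ≡ 3 (mod 4), so reciprocity gives (5267/5779) = -(5779/5267). Reduce: 5779 ≡ 512 (mod 5267). Now have -(512/5267).
Factor out 2: 512 = 2^9. Since 5267 ≡ 3 (mod 8), (2/5267) = -1, and (2/5267)^9 = -1. Now have (1/5267).
(1/5267) = 1. Collecting the sign factors: 1.
(11046/5779) = 1, and 5779 is prime, so 11046 is a quadratic residue mod 5779.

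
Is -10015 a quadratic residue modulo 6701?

yes

Reduce the numerator: -10015 ≡ 3387 (mod 6701), so (-10015/6701) = (3387/6701).
6701 ≡ 1 (mod 4), so quadratic reciprocity gives (3387/6701) = (6701/3387). Reduce: 6701 ≡ 3314 (mod 3387). Now have (3314/3387).
Factor out 2: 3314 = 2·1657. Since 3387 ≡ 3 (mod 8), (2/3387) = -1. Now have -(1657/3387).
1657 ≡ 1 (mod 4), so quadratic reciprocity gives (1657/3387) = (3387/1657). Reduce: 3387 ≡ 73 (mod 1657). Now have -(73/1657).
73 ≡ 1 (mod 4), so quadratic reciprocity gives (73/1657) = (1657/73). Reduce: 1657 ≡ 51 (mod 73). Now have -(51/73).
73 ≡ 1 (mod 4), so quadratic reciprocity gives (51/73) = (73/51). Reduce: 73 ≡ 22 (mod 51). Now have -(22/51).
Factor out 2: 22 = 2·11. Since 51 ≡ 3 (mod 8), (2/51) = -1. Now have (11/51).
Both 11 ≡ 3 and 51 ≡ 3 (mod 4), so reciprocity gives (11/51) = -(51/11). Reduce: 51 ≡ 7 (mod 11). Now have -(7/11).
Both 7 ≡ 3 and 11 ≡ 3 (mod 4), so reciprocity gives (7/11) = -(11/7). Reduce: 11 ≡ 4 (mod 7). Now have (4/7).
Factor out 2: 4 = 2^2. Since 7 ≡ 7 (mod 8), (2/7) = +1, and (2/7)^2 = +1. Now have (1/7).
(1/7) = 1. Collecting the sign factors: 1.
(-10015/6701) = 1, and 6701 is prime, so -10015 is a quadratic residue mod 6701.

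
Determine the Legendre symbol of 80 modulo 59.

1

Reduce the numerator: 80 ≡ 21 (mod 59), so (80/59) = (21/59).
21 ≡ 1 (mod 4), so quadratic reciprocity gives (21/59) = (59/21). Reduce: 59 ≡ 17 (mod 21). Now have (17/21).
17 ≡ 1 (mod 4), so quadratic reciprocity gives (17/21) = (21/17). Reduce: 21 ≡ 4 (mod 17). Now have (4/17).
Factor out 2: 4 = 2^2. Since 17 ≡ 1 (mod 8), (2/17) = +1, and (2/17)^2 = +1. Now have (1/17).
(1/17) = 1. Collecting the sign factors: 1.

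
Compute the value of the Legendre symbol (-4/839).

Reduce the numerator: -4 ≡ 835 (mod 839), so (-4/839) = (835/839).
Both 835 ≡ 3 and 839 ≡ 3 (mod 4), so reciprocity gives (835/839) = -(839/835). Reduce: 839 ≡ 4 (mod 835). Now have -(4/835).
Factor out 2: 4 = 2^2. Since 835 ≡ 3 (mod 8), (2/835) = -1, and (2/835)^2 = +1. Now have -(1/835).
(1/835) = 1. Collecting the sign factors: -1.

-1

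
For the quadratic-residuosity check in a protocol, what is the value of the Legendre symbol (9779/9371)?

-1

Reduce the numerator: 9779 ≡ 408 (mod 9371), so (9779/9371) = (408/9371).
Factor out 2: 408 = 2^3·51. Since 9371 ≡ 3 (mod 8), (2/9371) = -1, and (2/9371)^3 = -1. Now have -(51/9371).
Both 51 ≡ 3 and 9371 ≡ 3 (mod 4), so reciprocity gives (51/9371) = -(9371/51). Reduce: 9371 ≡ 38 (mod 51). Now have (38/51).
Factor out 2: 38 = 2·19. Since 51 ≡ 3 (mod 8), (2/51) = -1. Now have -(19/51).
Both 19 ≡ 3 and 51 ≡ 3 (mod 4), so reciprocity gives (19/51) = -(51/19). Reduce: 51 ≡ 13 (mod 19). Now have (13/19).
13 ≡ 1 (mod 4), so quadratic reciprocity gives (13/19) = (19/13). Reduce: 19 ≡ 6 (mod 13). Now have (6/13).
Factor out 2: 6 = 2·3. Since 13 ≡ 5 (mod 8), (2/13) = -1. Now have -(3/13).
13 ≡ 1 (mod 4), so quadratic reciprocity gives (3/13) = (13/3). Reduce: 13 ≡ 1 (mod 3). Now have -(1/3).
(1/3) = 1. Collecting the sign factors: -1.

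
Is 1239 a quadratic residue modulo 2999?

Both 1239 ≡ 3 and 2999 ≡ 3 (mod 4), so reciprocity gives (1239/2999) = -(2999/1239). Reduce: 2999 ≡ 521 (mod 1239). Now have -(521/1239).
521 ≡ 1 (mod 4), so quadratic reciprocity gives (521/1239) = (1239/521). Reduce: 1239 ≡ 197 (mod 521). Now have -(197/521).
197 ≡ 1 (mod 4), so quadratic reciprocity gives (197/521) = (521/197). Reduce: 521 ≡ 127 (mod 197). Now have -(127/197).
197 ≡ 1 (mod 4), so quadratic reciprocity gives (127/197) = (197/127). Reduce: 197 ≡ 70 (mod 127). Now have -(70/127).
Factor out 2: 70 = 2·35. Since 127 ≡ 7 (mod 8), (2/127) = +1. Now have -(35/127).
Both 35 ≡ 3 and 127 ≡ 3 (mod 4), so reciprocity gives (35/127) = -(127/35). Reduce: 127 ≡ 22 (mod 35). Now have (22/35).
Factor out 2: 22 = 2·11. Since 35 ≡ 3 (mod 8), (2/35) = -1. Now have -(11/35).
Both 11 ≡ 3 and 35 ≡ 3 (mod 4), so reciprocity gives (11/35) = -(35/11). Reduce: 35 ≡ 2 (mod 11). Now have (2/11).
Factor out 2: 2 = 2. Since 11 ≡ 3 (mod 8), (2/11) = -1. Now have -(1/11).
(1/11) = 1. Collecting the sign factors: -1.
The Legendre symbol is -1, so x^2 ≡ 1239 (mod 2999) has no solution.

no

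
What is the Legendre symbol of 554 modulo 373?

(554/373)
  = (181/373)    [554 ≡ 181 mod 373]
  = (373/181)    [QR: 181 ≡ 1 mod 4, sign kept]
  = (11/181)    [373 ≡ 11 mod 181]
  = (181/11)    [QR: 181 ≡ 1 mod 4, sign kept]
  = (5/11)    [181 ≡ 5 mod 11]
  = (11/5)    [QR: 5 ≡ 1 mod 4, sign kept]
  = (1/5)    [11 ≡ 1 mod 5]
  = 1    [(1/5) = 1]

1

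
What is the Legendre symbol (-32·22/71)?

By multiplicativity, (-32·22/71) = (-32/71)·(22/71).
First factor (-32/71):
(-32/71)
  = (39/71)    [-32 ≡ 39 mod 71]
  = -(71/39)    [QR: both ≡ 3 mod 4, sign flips]
  = -(32/39)    [71 ≡ 32 mod 39]
  = -(1/39)    [39 ≡ 7 mod 8 ⇒ (2/39)^5 = +1]
  = -1    [(1/39) = 1]
Second factor (22/71):
(22/71)
  = (11/71)    [71 ≡ 7 mod 8 ⇒ (2/71) = +1]
  = -(71/11)    [QR: both ≡ 3 mod 4, sign flips]
  = -(5/11)    [71 ≡ 5 mod 11]
  = -(11/5)    [QR: 5 ≡ 1 mod 4, sign kept]
  = -(1/5)    [11 ≡ 1 mod 5]
  = -1    [(1/5) = 1]
Product: (-1)·(-1) = 1.

1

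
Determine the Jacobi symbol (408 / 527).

0

(408 / 527)
  = (51 / 527)    [527 ≡ 7 mod 8 ⇒ (2 / 527)^3 = +1]
  = -(527 / 51)    [QR: both ≡ 3 mod 4, sign flips]
  = -(17 / 51)    [527 ≡ 17 mod 51]
  = -(51 / 17)    [QR: 17 ≡ 1 mod 4, sign kept]
  = -(0 / 17)    [51 ≡ 0 mod 17]
  = 0    [numerator 0, gcd > 1]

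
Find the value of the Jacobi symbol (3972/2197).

-1

(3972/2197)
  = (1775/2197)    [3972 ≡ 1775 mod 2197]
  = (2197/1775)    [QR: 2197 ≡ 1 mod 4, sign kept]
  = (422/1775)    [2197 ≡ 422 mod 1775]
  = (211/1775)    [1775 ≡ 7 mod 8 ⇒ (2/1775) = +1]
  = -(1775/211)    [QR: both ≡ 3 mod 4, sign flips]
  = -(87/211)    [1775 ≡ 87 mod 211]
  = (211/87)    [QR: both ≡ 3 mod 4, sign flips]
  = (37/87)    [211 ≡ 37 mod 87]
  = (87/37)    [QR: 37 ≡ 1 mod 4, sign kept]
  = (13/37)    [87 ≡ 13 mod 37]
  = (37/13)    [QR: 13 ≡ 1 mod 4, sign kept]
  = (11/13)    [37 ≡ 11 mod 13]
  = (13/11)    [QR: 13 ≡ 1 mod 4, sign kept]
  = (2/11)    [13 ≡ 2 mod 11]
  = -(1/11)    [11 ≡ 3 mod 8 ⇒ (2/11) = -1]
  = -1    [(1/11) = 1]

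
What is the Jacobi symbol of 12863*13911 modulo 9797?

By multiplicativity, (12863·13911/9797) = (12863/9797)·(13911/9797).
First factor (12863/9797):
Reduce the numerator: 12863 ≡ 3066 (mod 9797), so (12863/9797) = (3066/9797).
Factor out 2: 3066 = 2·1533. Since 9797 ≡ 5 (mod 8), (2/9797) = -1. Now have -(1533/9797).
1533 ≡ 1 (mod 4), so quadratic reciprocity gives (1533/9797) = (9797/1533). Reduce: 9797 ≡ 599 (mod 1533). Now have -(599/1533).
1533 ≡ 1 (mod 4), so quadratic reciprocity gives (599/1533) = (1533/599). Reduce: 1533 ≡ 335 (mod 599). Now have -(335/599).
Both 335 ≡ 3 and 599 ≡ 3 (mod 4), so reciprocity gives (335/599) = -(599/335). Reduce: 599 ≡ 264 (mod 335). Now have (264/335).
Factor out 2: 264 = 2^3·33. Since 335 ≡ 7 (mod 8), (2/335) = +1, and (2/335)^3 = +1. Now have (33/335).
33 ≡ 1 (mod 4), so quadratic reciprocity gives (33/335) = (335/33). Reduce: 335 ≡ 5 (mod 33). Now have (5/33).
5 ≡ 1 (mod 4), so quadratic reciprocity gives (5/33) = (33/5). Reduce: 33 ≡ 3 (mod 5). Now have (3/5).
5 ≡ 1 (mod 4), so quadratic reciprocity gives (3/5) = (5/3). Reduce: 5 ≡ 2 (mod 3). Now have (2/3).
Factor out 2: 2 = 2. Since 3 ≡ 3 (mod 8), (2/3) = -1. Now have -(1/3).
(1/3) = 1. Collecting the sign factors: -1.
Second factor (13911/9797):
Reduce the numerator: 13911 ≡ 4114 (mod 9797), so (13911/9797) = (4114/9797).
Factor out 2: 4114 = 2·2057. Since 9797 ≡ 5 (mod 8), (2/9797) = -1. Now have -(2057/9797).
2057 ≡ 1 (mod 4), so quadratic reciprocity gives (2057/9797) = (9797/2057). Reduce: 9797 ≡ 1569 (mod 2057). Now have -(1569/2057).
1569 ≡ 1 (mod 4), so quadratic reciprocity gives (1569/2057) = (2057/1569). Reduce: 2057 ≡ 488 (mod 1569). Now have -(488/1569).
Factor out 2: 488 = 2^3·61. Since 1569 ≡ 1 (mod 8), (2/1569) = +1, and (2/1569)^3 = +1. Now have -(61/1569).
61 ≡ 1 (mod 4), so quadratic reciprocity gives (61/1569) = (1569/61). Reduce: 1569 ≡ 44 (mod 61). Now have -(44/61).
Factor out 2: 44 = 2^2·11. Since 61 ≡ 5 (mod 8), (2/61) = -1, and (2/61)^2 = +1. Now have -(11/61).
61 ≡ 1 (mod 4), so quadratic reciprocity gives (11/61) = (61/11). Reduce: 61 ≡ 6 (mod 11). Now have -(6/11).
Factor out 2: 6 = 2·3. Since 11 ≡ 3 (mod 8), (2/11) = -1. Now have (3/11).
Both 3 ≡ 3 and 11 ≡ 3 (mod 4), so reciprocity gives (3/11) = -(11/3). Reduce: 11 ≡ 2 (mod 3). Now have -(2/3).
Factor out 2: 2 = 2. Since 3 ≡ 3 (mod 8), (2/3) = -1. Now have (1/3).
(1/3) = 1. Collecting the sign factors: 1.
Product: (-1)·(1) = -1.

-1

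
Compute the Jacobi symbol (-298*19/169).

By multiplicativity, (-298·19/169) = (-298/169)·(19/169).
First factor (-298/169):
Pull out -1: (-298/169) = (-1/169)·(298/169). Since 169 ≡ 1 (mod 4), (-1/169) = +1. Now have (298/169).
Reduce the numerator: 298 ≡ 129 (mod 169), so (298/169) = (129/169).
129 ≡ 1 (mod 4), so quadratic reciprocity gives (129/169) = (169/129). Reduce: 169 ≡ 40 (mod 129). Now have (40/129).
Factor out 2: 40 = 2^3·5. Since 129 ≡ 1 (mod 8), (2/129) = +1, and (2/129)^3 = +1. Now have (5/129).
5 ≡ 1 (mod 4), so quadratic reciprocity gives (5/129) = (129/5). Reduce: 129 ≡ 4 (mod 5). Now have (4/5).
Factor out 2: 4 = 2^2. Since 5 ≡ 5 (mod 8), (2/5) = -1, and (2/5)^2 = +1. Now have (1/5).
(1/5) = 1. Collecting the sign factors: 1.
Second factor (19/169):
169 ≡ 1 (mod 4), so quadratic reciprocity gives (19/169) = (169/19). Reduce: 169 ≡ 17 (mod 19). Now have (17/19).
17 ≡ 1 (mod 4), so quadratic reciprocity gives (17/19) = (19/17). Reduce: 19 ≡ 2 (mod 17). Now have (2/17).
Factor out 2: 2 = 2. Since 17 ≡ 1 (mod 8), (2/17) = +1. Now have (1/17).
(1/17) = 1. Collecting the sign factors: 1.
Product: (1)·(1) = 1.

1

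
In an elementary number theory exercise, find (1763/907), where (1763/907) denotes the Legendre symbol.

(1763/907)
  = (856/907)    [1763 ≡ 856 mod 907]
  = -(107/907)    [907 ≡ 3 mod 8 ⇒ (2/907)^3 = -1]
  = (907/107)    [QR: both ≡ 3 mod 4, sign flips]
  = (51/107)    [907 ≡ 51 mod 107]
  = -(107/51)    [QR: both ≡ 3 mod 4, sign flips]
  = -(5/51)    [107 ≡ 5 mod 51]
  = -(51/5)    [QR: 5 ≡ 1 mod 4, sign kept]
  = -(1/5)    [51 ≡ 1 mod 5]
  = -1    [(1/5) = 1]

-1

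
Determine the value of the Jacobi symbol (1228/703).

-1

(1228/703)
  = (525/703)    [1228 ≡ 525 mod 703]
  = (703/525)    [QR: 525 ≡ 1 mod 4, sign kept]
  = (178/525)    [703 ≡ 178 mod 525]
  = -(89/525)    [525 ≡ 5 mod 8 ⇒ (2/525) = -1]
  = -(525/89)    [QR: 89 ≡ 1 mod 4, sign kept]
  = -(80/89)    [525 ≡ 80 mod 89]
  = -(5/89)    [89 ≡ 1 mod 8 ⇒ (2/89)^4 = +1]
  = -(89/5)    [QR: 5 ≡ 1 mod 4, sign kept]
  = -(4/5)    [89 ≡ 4 mod 5]
  = -(1/5)    [5 ≡ 5 mod 8 ⇒ (2/5)^2 = +1]
  = -1    [(1/5) = 1]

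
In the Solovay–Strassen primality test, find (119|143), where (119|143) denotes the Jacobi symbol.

-1

Both 119 ≡ 3 and 143 ≡ 3 (mod 4), so reciprocity gives (119|143) = -(143|119). Reduce: 143 ≡ 24 (mod 119). Now have -(24|119).
Factor out 2: 24 = 2^3·3. Since 119 ≡ 7 (mod 8), (2|119) = +1, and (2|119)^3 = +1. Now have -(3|119).
Both 3 ≡ 3 and 119 ≡ 3 (mod 4), so reciprocity gives (3|119) = -(119|3). Reduce: 119 ≡ 2 (mod 3). Now have (2|3).
Factor out 2: 2 = 2. Since 3 ≡ 3 (mod 8), (2|3) = -1. Now have -(1|3).
(1|3) = 1. Collecting the sign factors: -1.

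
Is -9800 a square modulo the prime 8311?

no

Reduce the numerator: -9800 ≡ 6822 (mod 8311), so (-9800|8311) = (6822|8311).
Factor out 2: 6822 = 2·3411. Since 8311 ≡ 7 (mod 8), (2|8311) = +1. Now have (3411|8311).
Both 3411 ≡ 3 and 8311 ≡ 3 (mod 4), so reciprocity gives (3411|8311) = -(8311|3411). Reduce: 8311 ≡ 1489 (mod 3411). Now have -(1489|3411).
1489 ≡ 1 (mod 4), so quadratic reciprocity gives (1489|3411) = (3411|1489). Reduce: 3411 ≡ 433 (mod 1489). Now have -(433|1489).
433 ≡ 1 (mod 4), so quadratic reciprocity gives (433|1489) = (1489|433). Reduce: 1489 ≡ 190 (mod 433). Now have -(190|433).
Factor out 2: 190 = 2·95. Since 433 ≡ 1 (mod 8), (2|433) = +1. Now have -(95|433).
433 ≡ 1 (mod 4), so quadratic reciprocity gives (95|433) = (433|95). Reduce: 433 ≡ 53 (mod 95). Now have -(53|95).
53 ≡ 1 (mod 4), so quadratic reciprocity gives (53|95) = (95|53). Reduce: 95 ≡ 42 (mod 53). Now have -(42|53).
Factor out 2: 42 = 2·21. Since 53 ≡ 5 (mod 8), (2|53) = -1. Now have (21|53).
21 ≡ 1 (mod 4), so quadratic reciprocity gives (21|53) = (53|21). Reduce: 53 ≡ 11 (mod 21). Now have (11|21).
21 ≡ 1 (mod 4), so quadratic reciprocity gives (11|21) = (21|11). Reduce: 21 ≡ 10 (mod 11). Now have (10|11).
Factor out 2: 10 = 2·5. Since 11 ≡ 3 (mod 8), (2|11) = -1. Now have -(5|11).
5 ≡ 1 (mod 4), so quadratic reciprocity gives (5|11) = (11|5). Reduce: 11 ≡ 1 (mod 5). Now have -(1|5).
(1|5) = 1. Collecting the sign factors: -1.
The Legendre symbol is -1, so x^2 ≡ -9800 (mod 8311) has no solution.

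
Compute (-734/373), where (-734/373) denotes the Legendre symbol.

Pull out -1: (-734/373) = (-1/373)·(734/373). Since 373 ≡ 1 (mod 4), (-1/373) = +1. Now have (734/373).
Reduce the numerator: 734 ≡ 361 (mod 373), so (734/373) = (361/373).
361 ≡ 1 (mod 4), so quadratic reciprocity gives (361/373) = (373/361). Reduce: 373 ≡ 12 (mod 361). Now have (12/361).
Factor out 2: 12 = 2^2·3. Since 361 ≡ 1 (mod 8), (2/361) = +1, and (2/361)^2 = +1. Now have (3/361).
361 ≡ 1 (mod 4), so quadratic reciprocity gives (3/361) = (361/3). Reduce: 361 ≡ 1 (mod 3). Now have (1/3).
(1/3) = 1. Collecting the sign factors: 1.

1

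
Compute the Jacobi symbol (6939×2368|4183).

By multiplicativity, (6939·2368|4183) = (6939|4183)·(2368|4183).
First factor (6939|4183):
Reduce the numerator: 6939 ≡ 2756 (mod 4183), so (6939|4183) = (2756|4183).
Factor out 2: 2756 = 2^2·689. Since 4183 ≡ 7 (mod 8), (2|4183) = +1, and (2|4183)^2 = +1. Now have (689|4183).
689 ≡ 1 (mod 4), so quadratic reciprocity gives (689|4183) = (4183|689). Reduce: 4183 ≡ 49 (mod 689). Now have (49|689).
49 ≡ 1 (mod 4), so quadratic reciprocity gives (49|689) = (689|49). Reduce: 689 ≡ 3 (mod 49). Now have (3|49).
49 ≡ 1 (mod 4), so quadratic reciprocity gives (3|49) = (49|3). Reduce: 49 ≡ 1 (mod 3). Now have (1|3).
(1|3) = 1. Collecting the sign factors: 1.
Second factor (2368|4183):
Factor out 2: 2368 = 2^6·37. Since 4183 ≡ 7 (mod 8), (2|4183) = +1, and (2|4183)^6 = +1. Now have (37|4183).
37 ≡ 1 (mod 4), so quadratic reciprocity gives (37|4183) = (4183|37). Reduce: 4183 ≡ 2 (mod 37). Now have (2|37).
Factor out 2: 2 = 2. Since 37 ≡ 5 (mod 8), (2|37) = -1. Now have -(1|37).
(1|37) = 1. Collecting the sign factors: -1.
Product: (1)·(-1) = -1.

-1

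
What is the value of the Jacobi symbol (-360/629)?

-1

Pull out -1: (-360/629) = (-1/629)·(360/629). Since 629 ≡ 1 (mod 4), (-1/629) = +1. Now have (360/629).
Factor out 2: 360 = 2^3·45. Since 629 ≡ 5 (mod 8), (2/629) = -1, and (2/629)^3 = -1. Now have -(45/629).
45 ≡ 1 (mod 4), so quadratic reciprocity gives (45/629) = (629/45). Reduce: 629 ≡ 44 (mod 45). Now have -(44/45).
Factor out 2: 44 = 2^2·11. Since 45 ≡ 5 (mod 8), (2/45) = -1, and (2/45)^2 = +1. Now have -(11/45).
45 ≡ 1 (mod 4), so quadratic reciprocity gives (11/45) = (45/11). Reduce: 45 ≡ 1 (mod 11). Now have -(1/11).
(1/11) = 1. Collecting the sign factors: -1.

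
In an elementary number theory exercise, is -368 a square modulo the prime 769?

no

Reduce the numerator: -368 ≡ 401 (mod 769), so (-368/769) = (401/769).
401 ≡ 1 (mod 4), so quadratic reciprocity gives (401/769) = (769/401). Reduce: 769 ≡ 368 (mod 401). Now have (368/401).
Factor out 2: 368 = 2^4·23. Since 401 ≡ 1 (mod 8), (2/401) = +1, and (2/401)^4 = +1. Now have (23/401).
401 ≡ 1 (mod 4), so quadratic reciprocity gives (23/401) = (401/23). Reduce: 401 ≡ 10 (mod 23). Now have (10/23).
Factor out 2: 10 = 2·5. Since 23 ≡ 7 (mod 8), (2/23) = +1. Now have (5/23).
5 ≡ 1 (mod 4), so quadratic reciprocity gives (5/23) = (23/5). Reduce: 23 ≡ 3 (mod 5). Now have (3/5).
5 ≡ 1 (mod 4), so quadratic reciprocity gives (3/5) = (5/3). Reduce: 5 ≡ 2 (mod 3). Now have (2/3).
Factor out 2: 2 = 2. Since 3 ≡ 3 (mod 8), (2/3) = -1. Now have -(1/3).
(1/3) = 1. Collecting the sign factors: -1.
The Legendre symbol is -1, so x^2 ≡ -368 (mod 769) has no solution.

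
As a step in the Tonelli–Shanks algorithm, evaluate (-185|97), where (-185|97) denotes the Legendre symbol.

Reduce the numerator: -185 ≡ 9 (mod 97), so (-185|97) = (9|97).
9 ≡ 1 (mod 4), so quadratic reciprocity gives (9|97) = (97|9). Reduce: 97 ≡ 7 (mod 9). Now have (7|9).
9 ≡ 1 (mod 4), so quadratic reciprocity gives (7|9) = (9|7). Reduce: 9 ≡ 2 (mod 7). Now have (2|7).
Factor out 2: 2 = 2. Since 7 ≡ 7 (mod 8), (2|7) = +1. Now have (1|7).
(1|7) = 1. Collecting the sign factors: 1.

1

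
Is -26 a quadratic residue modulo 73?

(-26|73)
  = (47|73)    [-26 ≡ 47 mod 73]
  = (73|47)    [QR: 73 ≡ 1 mod 4, sign kept]
  = (26|47)    [73 ≡ 26 mod 47]
  = (13|47)    [47 ≡ 7 mod 8 ⇒ (2|47) = +1]
  = (47|13)    [QR: 13 ≡ 1 mod 4, sign kept]
  = (8|13)    [47 ≡ 8 mod 13]
  = -(1|13)    [13 ≡ 5 mod 8 ⇒ (2|13)^3 = -1]
  = -1    [(1|13) = 1]
(-26|73) = -1, and 73 is prime, so -26 is not a quadratic residue mod 73.

no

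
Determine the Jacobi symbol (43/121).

(43/121)
  = (121/43)    [QR: 121 ≡ 1 mod 4, sign kept]
  = (35/43)    [121 ≡ 35 mod 43]
  = -(43/35)    [QR: both ≡ 3 mod 4, sign flips]
  = -(8/35)    [43 ≡ 8 mod 35]
  = (1/35)    [35 ≡ 3 mod 8 ⇒ (2/35)^3 = -1]
  = 1    [(1/35) = 1]

1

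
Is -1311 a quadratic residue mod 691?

yes

Pull out -1: (-1311/691) = (-1/691)·(1311/691). Since 691 ≡ 3 (mod 4), (-1/691) = -1. Now have -(1311/691).
Reduce the numerator: 1311 ≡ 620 (mod 691), so (1311/691) = (620/691).
Factor out 2: 620 = 2^2·155. Since 691 ≡ 3 (mod 8), (2/691) = -1, and (2/691)^2 = +1. Now have -(155/691).
Both 155 ≡ 3 and 691 ≡ 3 (mod 4), so reciprocity gives (155/691) = -(691/155). Reduce: 691 ≡ 71 (mod 155). Now have (71/155).
Both 71 ≡ 3 and 155 ≡ 3 (mod 4), so reciprocity gives (71/155) = -(155/71). Reduce: 155 ≡ 13 (mod 71). Now have -(13/71).
13 ≡ 1 (mod 4), so quadratic reciprocity gives (13/71) = (71/13). Reduce: 71 ≡ 6 (mod 13). Now have -(6/13).
Factor out 2: 6 = 2·3. Since 13 ≡ 5 (mod 8), (2/13) = -1. Now have (3/13).
13 ≡ 1 (mod 4), so quadratic reciprocity gives (3/13) = (13/3). Reduce: 13 ≡ 1 (mod 3). Now have (1/3).
(1/3) = 1. Collecting the sign factors: 1.
The Legendre symbol is 1, so x^2 ≡ -1311 (mod 691) has solution.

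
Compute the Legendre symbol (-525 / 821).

-1

(-525 / 821)
  = (296 / 821)    [-525 ≡ 296 mod 821]
  = -(37 / 821)    [821 ≡ 5 mod 8 ⇒ (2 / 821)^3 = -1]
  = -(821 / 37)    [QR: 37 ≡ 1 mod 4, sign kept]
  = -(7 / 37)    [821 ≡ 7 mod 37]
  = -(37 / 7)    [QR: 37 ≡ 1 mod 4, sign kept]
  = -(2 / 7)    [37 ≡ 2 mod 7]
  = -(1 / 7)    [7 ≡ 7 mod 8 ⇒ (2 / 7) = +1]
  = -1    [(1 / 7) = 1]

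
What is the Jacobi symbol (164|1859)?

-1

(164|1859)
  = (41|1859)    [1859 ≡ 3 mod 8 ⇒ (2|1859)^2 = +1]
  = (1859|41)    [QR: 41 ≡ 1 mod 4, sign kept]
  = (14|41)    [1859 ≡ 14 mod 41]
  = (7|41)    [41 ≡ 1 mod 8 ⇒ (2|41) = +1]
  = (41|7)    [QR: 41 ≡ 1 mod 4, sign kept]
  = (6|7)    [41 ≡ 6 mod 7]
  = (3|7)    [7 ≡ 7 mod 8 ⇒ (2|7) = +1]
  = -(7|3)    [QR: both ≡ 3 mod 4, sign flips]
  = -(1|3)    [7 ≡ 1 mod 3]
  = -1    [(1|3) = 1]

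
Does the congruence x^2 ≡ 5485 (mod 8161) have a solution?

yes

5485 ≡ 1 (mod 4), so quadratic reciprocity gives (5485|8161) = (8161|5485). Reduce: 8161 ≡ 2676 (mod 5485). Now have (2676|5485).
Factor out 2: 2676 = 2^2·669. Since 5485 ≡ 5 (mod 8), (2|5485) = -1, and (2|5485)^2 = +1. Now have (669|5485).
669 ≡ 1 (mod 4), so quadratic reciprocity gives (669|5485) = (5485|669). Reduce: 5485 ≡ 133 (mod 669). Now have (133|669).
133 ≡ 1 (mod 4), so quadratic reciprocity gives (133|669) = (669|133). Reduce: 669 ≡ 4 (mod 133). Now have (4|133).
Factor out 2: 4 = 2^2. Since 133 ≡ 5 (mod 8), (2|133) = -1, and (2|133)^2 = +1. Now have (1|133).
(1|133) = 1. Collecting the sign factors: 1.
The Legendre symbol is 1, so x^2 ≡ 5485 (mod 8161) has solution.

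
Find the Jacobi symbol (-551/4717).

(-551/4717)
  = (4166/4717)    [-551 ≡ 4166 mod 4717]
  = -(2083/4717)    [4717 ≡ 5 mod 8 ⇒ (2/4717) = -1]
  = -(4717/2083)    [QR: 4717 ≡ 1 mod 4, sign kept]
  = -(551/2083)    [4717 ≡ 551 mod 2083]
  = (2083/551)    [QR: both ≡ 3 mod 4, sign flips]
  = (430/551)    [2083 ≡ 430 mod 551]
  = (215/551)    [551 ≡ 7 mod 8 ⇒ (2/551) = +1]
  = -(551/215)    [QR: both ≡ 3 mod 4, sign flips]
  = -(121/215)    [551 ≡ 121 mod 215]
  = -(215/121)    [QR: 121 ≡ 1 mod 4, sign kept]
  = -(94/121)    [215 ≡ 94 mod 121]
  = -(47/121)    [121 ≡ 1 mod 8 ⇒ (2/121) = +1]
  = -(121/47)    [QR: 121 ≡ 1 mod 4, sign kept]
  = -(27/47)    [121 ≡ 27 mod 47]
  = (47/27)    [QR: both ≡ 3 mod 4, sign flips]
  = (20/27)    [47 ≡ 20 mod 27]
  = (5/27)    [27 ≡ 3 mod 8 ⇒ (2/27)^2 = +1]
  = (27/5)    [QR: 5 ≡ 1 mod 4, sign kept]
  = (2/5)    [27 ≡ 2 mod 5]
  = -(1/5)    [5 ≡ 5 mod 8 ⇒ (2/5) = -1]
  = -1    [(1/5) = 1]

-1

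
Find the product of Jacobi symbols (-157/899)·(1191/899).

By multiplicativity, (-157·1191/899) = (-157/899)·(1191/899).
First factor (-157/899):
Pull out -1: (-157/899) = (-1/899)·(157/899). Since 899 ≡ 3 (mod 4), (-1/899) = -1. Now have -(157/899).
157 ≡ 1 (mod 4), so quadratic reciprocity gives (157/899) = (899/157). Reduce: 899 ≡ 114 (mod 157). Now have -(114/157).
Factor out 2: 114 = 2·57. Since 157 ≡ 5 (mod 8), (2/157) = -1. Now have (57/157).
57 ≡ 1 (mod 4), so quadratic reciprocity gives (57/157) = (157/57). Reduce: 157 ≡ 43 (mod 57). Now have (43/57).
57 ≡ 1 (mod 4), so quadratic reciprocity gives (43/57) = (57/43). Reduce: 57 ≡ 14 (mod 43). Now have (14/43).
Factor out 2: 14 = 2·7. Since 43 ≡ 3 (mod 8), (2/43) = -1. Now have -(7/43).
Both 7 ≡ 3 and 43 ≡ 3 (mod 4), so reciprocity gives (7/43) = -(43/7). Reduce: 43 ≡ 1 (mod 7). Now have (1/7).
(1/7) = 1. Collecting the sign factors: 1.
Second factor (1191/899):
Reduce the numerator: 1191 ≡ 292 (mod 899), so (1191/899) = (292/899).
Factor out 2: 292 = 2^2·73. Since 899 ≡ 3 (mod 8), (2/899) = -1, and (2/899)^2 = +1. Now have (73/899).
73 ≡ 1 (mod 4), so quadratic reciprocity gives (73/899) = (899/73). Reduce: 899 ≡ 23 (mod 73). Now have (23/73).
73 ≡ 1 (mod 4), so quadratic reciprocity gives (23/73) = (73/23). Reduce: 73 ≡ 4 (mod 23). Now have (4/23).
Factor out 2: 4 = 2^2. Since 23 ≡ 7 (mod 8), (2/23) = +1, and (2/23)^2 = +1. Now have (1/23).
(1/23) = 1. Collecting the sign factors: 1.
Product: (1)·(1) = 1.

1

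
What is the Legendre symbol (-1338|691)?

(-1338|691)
  = (44|691)    [-1338 ≡ 44 mod 691]
  = (11|691)    [691 ≡ 3 mod 8 ⇒ (2|691)^2 = +1]
  = -(691|11)    [QR: both ≡ 3 mod 4, sign flips]
  = -(9|11)    [691 ≡ 9 mod 11]
  = -(11|9)    [QR: 9 ≡ 1 mod 4, sign kept]
  = -(2|9)    [11 ≡ 2 mod 9]
  = -(1|9)    [9 ≡ 1 mod 8 ⇒ (2|9) = +1]
  = -1    [(1|9) = 1]

-1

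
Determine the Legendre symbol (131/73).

-1

Reduce the numerator: 131 ≡ 58 (mod 73), so (131/73) = (58/73).
Factor out 2: 58 = 2·29. Since 73 ≡ 1 (mod 8), (2/73) = +1. Now have (29/73).
29 ≡ 1 (mod 4), so quadratic reciprocity gives (29/73) = (73/29). Reduce: 73 ≡ 15 (mod 29). Now have (15/29).
29 ≡ 1 (mod 4), so quadratic reciprocity gives (15/29) = (29/15). Reduce: 29 ≡ 14 (mod 15). Now have (14/15).
Factor out 2: 14 = 2·7. Since 15 ≡ 7 (mod 8), (2/15) = +1. Now have (7/15).
Both 7 ≡ 3 and 15 ≡ 3 (mod 4), so reciprocity gives (7/15) = -(15/7). Reduce: 15 ≡ 1 (mod 7). Now have -(1/7).
(1/7) = 1. Collecting the sign factors: -1.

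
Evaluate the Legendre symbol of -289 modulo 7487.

-1

Pull out -1: (-289 / 7487) = (-1 / 7487)·(289 / 7487). Since 7487 ≡ 3 (mod 4), (-1 / 7487) = -1. Now have -(289 / 7487).
289 ≡ 1 (mod 4), so quadratic reciprocity gives (289 / 7487) = (7487 / 289). Reduce: 7487 ≡ 262 (mod 289). Now have -(262 / 289).
Factor out 2: 262 = 2·131. Since 289 ≡ 1 (mod 8), (2 / 289) = +1. Now have -(131 / 289).
289 ≡ 1 (mod 4), so quadratic reciprocity gives (131 / 289) = (289 / 131). Reduce: 289 ≡ 27 (mod 131). Now have -(27 / 131).
Both 27 ≡ 3 and 131 ≡ 3 (mod 4), so reciprocity gives (27 / 131) = -(131 / 27). Reduce: 131 ≡ 23 (mod 27). Now have (23 / 27).
Both 23 ≡ 3 and 27 ≡ 3 (mod 4), so reciprocity gives (23 / 27) = -(27 / 23). Reduce: 27 ≡ 4 (mod 23). Now have -(4 / 23).
Factor out 2: 4 = 2^2. Since 23 ≡ 7 (mod 8), (2 / 23) = +1, and (2 / 23)^2 = +1. Now have -(1 / 23).
(1 / 23) = 1. Collecting the sign factors: -1.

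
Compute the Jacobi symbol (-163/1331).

Reduce the numerator: -163 ≡ 1168 (mod 1331), so (-163/1331) = (1168/1331).
Factor out 2: 1168 = 2^4·73. Since 1331 ≡ 3 (mod 8), (2/1331) = -1, and (2/1331)^4 = +1. Now have (73/1331).
73 ≡ 1 (mod 4), so quadratic reciprocity gives (73/1331) = (1331/73). Reduce: 1331 ≡ 17 (mod 73). Now have (17/73).
17 ≡ 1 (mod 4), so quadratic reciprocity gives (17/73) = (73/17). Reduce: 73 ≡ 5 (mod 17). Now have (5/17).
5 ≡ 1 (mod 4), so quadratic reciprocity gives (5/17) = (17/5). Reduce: 17 ≡ 2 (mod 5). Now have (2/5).
Factor out 2: 2 = 2. Since 5 ≡ 5 (mod 8), (2/5) = -1. Now have -(1/5).
(1/5) = 1. Collecting the sign factors: -1.

-1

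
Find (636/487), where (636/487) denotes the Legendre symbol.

-1

(636/487)
  = (149/487)    [636 ≡ 149 mod 487]
  = (487/149)    [QR: 149 ≡ 1 mod 4, sign kept]
  = (40/149)    [487 ≡ 40 mod 149]
  = -(5/149)    [149 ≡ 5 mod 8 ⇒ (2/149)^3 = -1]
  = -(149/5)    [QR: 5 ≡ 1 mod 4, sign kept]
  = -(4/5)    [149 ≡ 4 mod 5]
  = -(1/5)    [5 ≡ 5 mod 8 ⇒ (2/5)^2 = +1]
  = -1    [(1/5) = 1]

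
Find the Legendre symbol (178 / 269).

-1

Factor out 2: 178 = 2·89. Since 269 ≡ 5 (mod 8), (2 / 269) = -1. Now have -(89 / 269).
89 ≡ 1 (mod 4), so quadratic reciprocity gives (89 / 269) = (269 / 89). Reduce: 269 ≡ 2 (mod 89). Now have -(2 / 89).
Factor out 2: 2 = 2. Since 89 ≡ 1 (mod 8), (2 / 89) = +1. Now have -(1 / 89).
(1 / 89) = 1. Collecting the sign factors: -1.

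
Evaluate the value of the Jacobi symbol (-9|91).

-1

Pull out -1: (-9|91) = (-1|91)·(9|91). Since 91 ≡ 3 (mod 4), (-1|91) = -1. Now have -(9|91).
9 ≡ 1 (mod 4), so quadratic reciprocity gives (9|91) = (91|9). Reduce: 91 ≡ 1 (mod 9). Now have -(1|9).
(1|9) = 1. Collecting the sign factors: -1.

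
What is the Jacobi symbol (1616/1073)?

-1

(1616/1073)
  = (543/1073)    [1616 ≡ 543 mod 1073]
  = (1073/543)    [QR: 1073 ≡ 1 mod 4, sign kept]
  = (530/543)    [1073 ≡ 530 mod 543]
  = (265/543)    [543 ≡ 7 mod 8 ⇒ (2/543) = +1]
  = (543/265)    [QR: 265 ≡ 1 mod 4, sign kept]
  = (13/265)    [543 ≡ 13 mod 265]
  = (265/13)    [QR: 13 ≡ 1 mod 4, sign kept]
  = (5/13)    [265 ≡ 5 mod 13]
  = (13/5)    [QR: 5 ≡ 1 mod 4, sign kept]
  = (3/5)    [13 ≡ 3 mod 5]
  = (5/3)    [QR: 5 ≡ 1 mod 4, sign kept]
  = (2/3)    [5 ≡ 2 mod 3]
  = -(1/3)    [3 ≡ 3 mod 8 ⇒ (2/3) = -1]
  = -1    [(1/3) = 1]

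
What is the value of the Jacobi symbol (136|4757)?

(136|4757)
  = -(17|4757)    [4757 ≡ 5 mod 8 ⇒ (2|4757)^3 = -1]
  = -(4757|17)    [QR: 17 ≡ 1 mod 4, sign kept]
  = -(14|17)    [4757 ≡ 14 mod 17]
  = -(7|17)    [17 ≡ 1 mod 8 ⇒ (2|17) = +1]
  = -(17|7)    [QR: 17 ≡ 1 mod 4, sign kept]
  = -(3|7)    [17 ≡ 3 mod 7]
  = (7|3)    [QR: both ≡ 3 mod 4, sign flips]
  = (1|3)    [7 ≡ 1 mod 3]
  = 1    [(1|3) = 1]

1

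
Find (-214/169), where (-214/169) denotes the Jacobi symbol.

1

Reduce the numerator: -214 ≡ 124 (mod 169), so (-214/169) = (124/169).
Factor out 2: 124 = 2^2·31. Since 169 ≡ 1 (mod 8), (2/169) = +1, and (2/169)^2 = +1. Now have (31/169).
169 ≡ 1 (mod 4), so quadratic reciprocity gives (31/169) = (169/31). Reduce: 169 ≡ 14 (mod 31). Now have (14/31).
Factor out 2: 14 = 2·7. Since 31 ≡ 7 (mod 8), (2/31) = +1. Now have (7/31).
Both 7 ≡ 3 and 31 ≡ 3 (mod 4), so reciprocity gives (7/31) = -(31/7). Reduce: 31 ≡ 3 (mod 7). Now have -(3/7).
Both 3 ≡ 3 and 7 ≡ 3 (mod 4), so reciprocity gives (3/7) = -(7/3). Reduce: 7 ≡ 1 (mod 3). Now have (1/3).
(1/3) = 1. Collecting the sign factors: 1.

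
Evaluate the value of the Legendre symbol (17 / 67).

(17 / 67)
  = (67 / 17)    [QR: 17 ≡ 1 mod 4, sign kept]
  = (16 / 17)    [67 ≡ 16 mod 17]
  = (1 / 17)    [17 ≡ 1 mod 8 ⇒ (2 / 17)^4 = +1]
  = 1    [(1 / 17) = 1]

1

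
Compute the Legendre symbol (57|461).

(57|461)
  = (461|57)    [QR: 57 ≡ 1 mod 4, sign kept]
  = (5|57)    [461 ≡ 5 mod 57]
  = (57|5)    [QR: 5 ≡ 1 mod 4, sign kept]
  = (2|5)    [57 ≡ 2 mod 5]
  = -(1|5)    [5 ≡ 5 mod 8 ⇒ (2|5) = -1]
  = -1    [(1|5) = 1]

-1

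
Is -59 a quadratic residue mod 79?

(-59|79)
  = (20|79)    [-59 ≡ 20 mod 79]
  = (5|79)    [79 ≡ 7 mod 8 ⇒ (2|79)^2 = +1]
  = (79|5)    [QR: 5 ≡ 1 mod 4, sign kept]
  = (4|5)    [79 ≡ 4 mod 5]
  = (1|5)    [5 ≡ 5 mod 8 ⇒ (2|5)^2 = +1]
  = 1    [(1|5) = 1]
(-59|79) = 1, and 79 is prime, so -59 is a quadratic residue mod 79.

yes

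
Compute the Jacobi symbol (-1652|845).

-1

Pull out -1: (-1652|845) = (-1|845)·(1652|845). Since 845 ≡ 1 (mod 4), (-1|845) = +1. Now have (1652|845).
Reduce the numerator: 1652 ≡ 807 (mod 845), so (1652|845) = (807|845).
845 ≡ 1 (mod 4), so quadratic reciprocity gives (807|845) = (845|807). Reduce: 845 ≡ 38 (mod 807). Now have (38|807).
Factor out 2: 38 = 2·19. Since 807 ≡ 7 (mod 8), (2|807) = +1. Now have (19|807).
Both 19 ≡ 3 and 807 ≡ 3 (mod 4), so reciprocity gives (19|807) = -(807|19). Reduce: 807 ≡ 9 (mod 19). Now have -(9|19).
9 ≡ 1 (mod 4), so quadratic reciprocity gives (9|19) = (19|9). Reduce: 19 ≡ 1 (mod 9). Now have -(1|9).
(1|9) = 1. Collecting the sign factors: -1.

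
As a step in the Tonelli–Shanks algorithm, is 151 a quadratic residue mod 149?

(151|149)
  = (2|149)    [151 ≡ 2 mod 149]
  = -(1|149)    [149 ≡ 5 mod 8 ⇒ (2|149) = -1]
  = -1    [(1|149) = 1]
(151|149) = -1, and 149 is prime, so 151 is not a quadratic residue mod 149.

no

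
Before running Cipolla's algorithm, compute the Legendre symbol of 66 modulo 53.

1

Reduce the numerator: 66 ≡ 13 (mod 53), so (66/53) = (13/53).
13 ≡ 1 (mod 4), so quadratic reciprocity gives (13/53) = (53/13). Reduce: 53 ≡ 1 (mod 13). Now have (1/13).
(1/13) = 1. Collecting the sign factors: 1.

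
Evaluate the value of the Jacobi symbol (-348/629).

Pull out -1: (-348/629) = (-1/629)·(348/629). Since 629 ≡ 1 (mod 4), (-1/629) = +1. Now have (348/629).
Factor out 2: 348 = 2^2·87. Since 629 ≡ 5 (mod 8), (2/629) = -1, and (2/629)^2 = +1. Now have (87/629).
629 ≡ 1 (mod 4), so quadratic reciprocity gives (87/629) = (629/87). Reduce: 629 ≡ 20 (mod 87). Now have (20/87).
Factor out 2: 20 = 2^2·5. Since 87 ≡ 7 (mod 8), (2/87) = +1, and (2/87)^2 = +1. Now have (5/87).
5 ≡ 1 (mod 4), so quadratic reciprocity gives (5/87) = (87/5). Reduce: 87 ≡ 2 (mod 5). Now have (2/5).
Factor out 2: 2 = 2. Since 5 ≡ 5 (mod 8), (2/5) = -1. Now have -(1/5).
(1/5) = 1. Collecting the sign factors: -1.

-1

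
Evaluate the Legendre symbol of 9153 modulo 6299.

Reduce the numerator: 9153 ≡ 2854 (mod 6299), so (9153/6299) = (2854/6299).
Factor out 2: 2854 = 2·1427. Since 6299 ≡ 3 (mod 8), (2/6299) = -1. Now have -(1427/6299).
Both 1427 ≡ 3 and 6299 ≡ 3 (mod 4), so reciprocity gives (1427/6299) = -(6299/1427). Reduce: 6299 ≡ 591 (mod 1427). Now have (591/1427).
Both 591 ≡ 3 and 1427 ≡ 3 (mod 4), so reciprocity gives (591/1427) = -(1427/591). Reduce: 1427 ≡ 245 (mod 591). Now have -(245/591).
245 ≡ 1 (mod 4), so quadratic reciprocity gives (245/591) = (591/245). Reduce: 591 ≡ 101 (mod 245). Now have -(101/245).
101 ≡ 1 (mod 4), so quadratic reciprocity gives (101/245) = (245/101). Reduce: 245 ≡ 43 (mod 101). Now have -(43/101).
101 ≡ 1 (mod 4), so quadratic reciprocity gives (43/101) = (101/43). Reduce: 101 ≡ 15 (mod 43). Now have -(15/43).
Both 15 ≡ 3 and 43 ≡ 3 (mod 4), so reciprocity gives (15/43) = -(43/15). Reduce: 43 ≡ 13 (mod 15). Now have (13/15).
13 ≡ 1 (mod 4), so quadratic reciprocity gives (13/15) = (15/13). Reduce: 15 ≡ 2 (mod 13). Now have (2/13).
Factor out 2: 2 = 2. Since 13 ≡ 5 (mod 8), (2/13) = -1. Now have -(1/13).
(1/13) = 1. Collecting the sign factors: -1.

-1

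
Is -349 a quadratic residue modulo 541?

yes

Pull out -1: (-349|541) = (-1|541)·(349|541). Since 541 ≡ 1 (mod 4), (-1|541) = +1. Now have (349|541).
349 ≡ 1 (mod 4), so quadratic reciprocity gives (349|541) = (541|349). Reduce: 541 ≡ 192 (mod 349). Now have (192|349).
Factor out 2: 192 = 2^6·3. Since 349 ≡ 5 (mod 8), (2|349) = -1, and (2|349)^6 = +1. Now have (3|349).
349 ≡ 1 (mod 4), so quadratic reciprocity gives (3|349) = (349|3). Reduce: 349 ≡ 1 (mod 3). Now have (1|3).
(1|3) = 1. Collecting the sign factors: 1.
The Legendre symbol is 1, so x^2 ≡ -349 (mod 541) has solution.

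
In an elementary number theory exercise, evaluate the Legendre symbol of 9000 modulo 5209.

1

Reduce the numerator: 9000 ≡ 3791 (mod 5209), so (9000|5209) = (3791|5209).
5209 ≡ 1 (mod 4), so quadratic reciprocity gives (3791|5209) = (5209|3791). Reduce: 5209 ≡ 1418 (mod 3791). Now have (1418|3791).
Factor out 2: 1418 = 2·709. Since 3791 ≡ 7 (mod 8), (2|3791) = +1. Now have (709|3791).
709 ≡ 1 (mod 4), so quadratic reciprocity gives (709|3791) = (3791|709). Reduce: 3791 ≡ 246 (mod 709). Now have (246|709).
Factor out 2: 246 = 2·123. Since 709 ≡ 5 (mod 8), (2|709) = -1. Now have -(123|709).
709 ≡ 1 (mod 4), so quadratic reciprocity gives (123|709) = (709|123). Reduce: 709 ≡ 94 (mod 123). Now have -(94|123).
Factor out 2: 94 = 2·47. Since 123 ≡ 3 (mod 8), (2|123) = -1. Now have (47|123).
Both 47 ≡ 3 and 123 ≡ 3 (mod 4), so reciprocity gives (47|123) = -(123|47). Reduce: 123 ≡ 29 (mod 47). Now have -(29|47).
29 ≡ 1 (mod 4), so quadratic reciprocity gives (29|47) = (47|29). Reduce: 47 ≡ 18 (mod 29). Now have -(18|29).
Factor out 2: 18 = 2·9. Since 29 ≡ 5 (mod 8), (2|29) = -1. Now have (9|29).
9 ≡ 1 (mod 4), so quadratic reciprocity gives (9|29) = (29|9). Reduce: 29 ≡ 2 (mod 9). Now have (2|9).
Factor out 2: 2 = 2. Since 9 ≡ 1 (mod 8), (2|9) = +1. Now have (1|9).
(1|9) = 1. Collecting the sign factors: 1.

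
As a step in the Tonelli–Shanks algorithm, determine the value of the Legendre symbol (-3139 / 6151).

-1

(-3139 / 6151)
  = -(3139 / 6151)    [6151 ≡ 3 mod 4 ⇒ (-1 / 6151) = -1]
  = (6151 / 3139)    [QR: both ≡ 3 mod 4, sign flips]
  = (3012 / 3139)    [6151 ≡ 3012 mod 3139]
  = (753 / 3139)    [3139 ≡ 3 mod 8 ⇒ (2 / 3139)^2 = +1]
  = (3139 / 753)    [QR: 753 ≡ 1 mod 4, sign kept]
  = (127 / 753)    [3139 ≡ 127 mod 753]
  = (753 / 127)    [QR: 753 ≡ 1 mod 4, sign kept]
  = (118 / 127)    [753 ≡ 118 mod 127]
  = (59 / 127)    [127 ≡ 7 mod 8 ⇒ (2 / 127) = +1]
  = -(127 / 59)    [QR: both ≡ 3 mod 4, sign flips]
  = -(9 / 59)    [127 ≡ 9 mod 59]
  = -(59 / 9)    [QR: 9 ≡ 1 mod 4, sign kept]
  = -(5 / 9)    [59 ≡ 5 mod 9]
  = -(9 / 5)    [QR: 5 ≡ 1 mod 4, sign kept]
  = -(4 / 5)    [9 ≡ 4 mod 5]
  = -(1 / 5)    [5 ≡ 5 mod 8 ⇒ (2 / 5)^2 = +1]
  = -1    [(1 / 5) = 1]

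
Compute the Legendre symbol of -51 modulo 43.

1

Pull out -1: (-51/43) = (-1/43)·(51/43). Since 43 ≡ 3 (mod 4), (-1/43) = -1. Now have -(51/43).
Reduce the numerator: 51 ≡ 8 (mod 43), so (51/43) = (8/43).
Factor out 2: 8 = 2^3. Since 43 ≡ 3 (mod 8), (2/43) = -1, and (2/43)^3 = -1. Now have (1/43).
(1/43) = 1. Collecting the sign factors: 1.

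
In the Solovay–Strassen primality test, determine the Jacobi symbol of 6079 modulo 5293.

Reduce the numerator: 6079 ≡ 786 (mod 5293), so (6079|5293) = (786|5293).
Factor out 2: 786 = 2·393. Since 5293 ≡ 5 (mod 8), (2|5293) = -1. Now have -(393|5293).
393 ≡ 1 (mod 4), so quadratic reciprocity gives (393|5293) = (5293|393). Reduce: 5293 ≡ 184 (mod 393). Now have -(184|393).
Factor out 2: 184 = 2^3·23. Since 393 ≡ 1 (mod 8), (2|393) = +1, and (2|393)^3 = +1. Now have -(23|393).
393 ≡ 1 (mod 4), so quadratic reciprocity gives (23|393) = (393|23). Reduce: 393 ≡ 2 (mod 23). Now have -(2|23).
Factor out 2: 2 = 2. Since 23 ≡ 7 (mod 8), (2|23) = +1. Now have -(1|23).
(1|23) = 1. Collecting the sign factors: -1.

-1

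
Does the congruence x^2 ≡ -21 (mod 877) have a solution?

yes

(-21|877)
  = (856|877)    [-21 ≡ 856 mod 877]
  = -(107|877)    [877 ≡ 5 mod 8 ⇒ (2|877)^3 = -1]
  = -(877|107)    [QR: 877 ≡ 1 mod 4, sign kept]
  = -(21|107)    [877 ≡ 21 mod 107]
  = -(107|21)    [QR: 21 ≡ 1 mod 4, sign kept]
  = -(2|21)    [107 ≡ 2 mod 21]
  = (1|21)    [21 ≡ 5 mod 8 ⇒ (2|21) = -1]
  = 1    [(1|21) = 1]
(-21|877) = 1, and 877 is prime, so -21 is a quadratic residue mod 877.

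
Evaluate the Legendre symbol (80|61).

1

(80|61)
  = (19|61)    [80 ≡ 19 mod 61]
  = (61|19)    [QR: 61 ≡ 1 mod 4, sign kept]
  = (4|19)    [61 ≡ 4 mod 19]
  = (1|19)    [19 ≡ 3 mod 8 ⇒ (2|19)^2 = +1]
  = 1    [(1|19) = 1]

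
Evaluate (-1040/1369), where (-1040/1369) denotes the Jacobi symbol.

1

(-1040/1369)
  = (329/1369)    [-1040 ≡ 329 mod 1369]
  = (1369/329)    [QR: 329 ≡ 1 mod 4, sign kept]
  = (53/329)    [1369 ≡ 53 mod 329]
  = (329/53)    [QR: 53 ≡ 1 mod 4, sign kept]
  = (11/53)    [329 ≡ 11 mod 53]
  = (53/11)    [QR: 53 ≡ 1 mod 4, sign kept]
  = (9/11)    [53 ≡ 9 mod 11]
  = (11/9)    [QR: 9 ≡ 1 mod 4, sign kept]
  = (2/9)    [11 ≡ 2 mod 9]
  = (1/9)    [9 ≡ 1 mod 8 ⇒ (2/9) = +1]
  = 1    [(1/9) = 1]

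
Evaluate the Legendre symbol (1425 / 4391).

1

1425 ≡ 1 (mod 4), so quadratic reciprocity gives (1425 / 4391) = (4391 / 1425). Reduce: 4391 ≡ 116 (mod 1425). Now have (116 / 1425).
Factor out 2: 116 = 2^2·29. Since 1425 ≡ 1 (mod 8), (2 / 1425) = +1, and (2 / 1425)^2 = +1. Now have (29 / 1425).
29 ≡ 1 (mod 4), so quadratic reciprocity gives (29 / 1425) = (1425 / 29). Reduce: 1425 ≡ 4 (mod 29). Now have (4 / 29).
Factor out 2: 4 = 2^2. Since 29 ≡ 5 (mod 8), (2 / 29) = -1, and (2 / 29)^2 = +1. Now have (1 / 29).
(1 / 29) = 1. Collecting the sign factors: 1.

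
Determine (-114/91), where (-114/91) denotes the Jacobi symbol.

-1

Pull out -1: (-114/91) = (-1/91)·(114/91). Since 91 ≡ 3 (mod 4), (-1/91) = -1. Now have -(114/91).
Reduce the numerator: 114 ≡ 23 (mod 91), so (114/91) = (23/91).
Both 23 ≡ 3 and 91 ≡ 3 (mod 4), so reciprocity gives (23/91) = -(91/23). Reduce: 91 ≡ 22 (mod 23). Now have (22/23).
Factor out 2: 22 = 2·11. Since 23 ≡ 7 (mod 8), (2/23) = +1. Now have (11/23).
Both 11 ≡ 3 and 23 ≡ 3 (mod 4), so reciprocity gives (11/23) = -(23/11). Reduce: 23 ≡ 1 (mod 11). Now have -(1/11).
(1/11) = 1. Collecting the sign factors: -1.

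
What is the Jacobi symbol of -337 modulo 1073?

(-337 / 1073)
  = (736 / 1073)    [-337 ≡ 736 mod 1073]
  = (23 / 1073)    [1073 ≡ 1 mod 8 ⇒ (2 / 1073)^5 = +1]
  = (1073 / 23)    [QR: 1073 ≡ 1 mod 4, sign kept]
  = (15 / 23)    [1073 ≡ 15 mod 23]
  = -(23 / 15)    [QR: both ≡ 3 mod 4, sign flips]
  = -(8 / 15)    [23 ≡ 8 mod 15]
  = -(1 / 15)    [15 ≡ 7 mod 8 ⇒ (2 / 15)^3 = +1]
  = -1    [(1 / 15) = 1]

-1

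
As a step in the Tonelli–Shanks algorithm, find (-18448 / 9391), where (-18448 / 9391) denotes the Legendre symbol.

Pull out -1: (-18448 / 9391) = (-1 / 9391)·(18448 / 9391). Since 9391 ≡ 3 (mod 4), (-1 / 9391) = -1. Now have -(18448 / 9391).
Reduce the numerator: 18448 ≡ 9057 (mod 9391), so (18448 / 9391) = (9057 / 9391).
9057 ≡ 1 (mod 4), so quadratic reciprocity gives (9057 / 9391) = (9391 / 9057). Reduce: 9391 ≡ 334 (mod 9057). Now have -(334 / 9057).
Factor out 2: 334 = 2·167. Since 9057 ≡ 1 (mod 8), (2 / 9057) = +1. Now have -(167 / 9057).
9057 ≡ 1 (mod 4), so quadratic reciprocity gives (167 / 9057) = (9057 / 167). Reduce: 9057 ≡ 39 (mod 167). Now have -(39 / 167).
Both 39 ≡ 3 and 167 ≡ 3 (mod 4), so reciprocity gives (39 / 167) = -(167 / 39). Reduce: 167 ≡ 11 (mod 39). Now have (11 / 39).
Both 11 ≡ 3 and 39 ≡ 3 (mod 4), so reciprocity gives (11 / 39) = -(39 / 11). Reduce: 39 ≡ 6 (mod 11). Now have -(6 / 11).
Factor out 2: 6 = 2·3. Since 11 ≡ 3 (mod 8), (2 / 11) = -1. Now have (3 / 11).
Both 3 ≡ 3 and 11 ≡ 3 (mod 4), so reciprocity gives (3 / 11) = -(11 / 3). Reduce: 11 ≡ 2 (mod 3). Now have -(2 / 3).
Factor out 2: 2 = 2. Since 3 ≡ 3 (mod 8), (2 / 3) = -1. Now have (1 / 3).
(1 / 3) = 1. Collecting the sign factors: 1.

1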